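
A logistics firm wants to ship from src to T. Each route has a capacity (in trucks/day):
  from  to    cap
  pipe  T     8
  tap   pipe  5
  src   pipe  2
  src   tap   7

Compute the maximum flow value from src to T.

7

Augment src->pipe->T: bottleneck 2. Total 2.
Augment src->tap->pipe->T: bottleneck 5. Total 7.
No augmenting path remains in the residual graph.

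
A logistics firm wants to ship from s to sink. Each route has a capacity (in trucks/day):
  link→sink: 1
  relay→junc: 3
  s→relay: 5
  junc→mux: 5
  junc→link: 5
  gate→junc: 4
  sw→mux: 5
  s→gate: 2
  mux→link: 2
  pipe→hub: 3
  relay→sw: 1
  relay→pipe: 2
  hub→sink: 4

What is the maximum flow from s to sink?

Augment s→relay→junc→link→sink: bottleneck 1. Total 1.
Augment s→relay→pipe→hub→sink: bottleneck 2. Total 3.
No augmenting path remains in the residual graph.

3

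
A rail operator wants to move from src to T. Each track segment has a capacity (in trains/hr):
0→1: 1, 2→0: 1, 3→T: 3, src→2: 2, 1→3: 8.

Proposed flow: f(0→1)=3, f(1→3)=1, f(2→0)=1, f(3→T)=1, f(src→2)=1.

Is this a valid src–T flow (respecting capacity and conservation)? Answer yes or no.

No

Capacity violated on 0→1: flow 3 > capacity 1.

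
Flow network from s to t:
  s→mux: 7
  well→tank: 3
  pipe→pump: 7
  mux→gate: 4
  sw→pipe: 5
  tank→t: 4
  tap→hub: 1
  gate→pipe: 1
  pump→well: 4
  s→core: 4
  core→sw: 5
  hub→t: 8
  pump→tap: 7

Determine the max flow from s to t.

4

Augment s→core→sw→pipe→pump→well→tank→t: bottleneck 3. Total 3.
Augment s→core→sw→pipe→pump→tap→hub→t: bottleneck 1. Total 4.
No augmenting path remains in the residual graph.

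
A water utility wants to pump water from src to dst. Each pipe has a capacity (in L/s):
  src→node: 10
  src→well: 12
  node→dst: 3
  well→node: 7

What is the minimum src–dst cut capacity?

3

Max flow = 3 (via 1 augmenting path).
In the residual at optimum, the set reachable from src is {node, src, well}.
Cut edges: node→dst (cap 3). Sum = 3.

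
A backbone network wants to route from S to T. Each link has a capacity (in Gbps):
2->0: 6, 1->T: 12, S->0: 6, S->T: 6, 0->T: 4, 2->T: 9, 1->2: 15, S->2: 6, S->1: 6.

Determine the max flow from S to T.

Augment S->T: bottleneck 6. Total 6.
Augment S->1->T: bottleneck 6. Total 12.
Augment S->2->T: bottleneck 6. Total 18.
Augment S->0->T: bottleneck 4. Total 22.
No augmenting path remains in the residual graph.

22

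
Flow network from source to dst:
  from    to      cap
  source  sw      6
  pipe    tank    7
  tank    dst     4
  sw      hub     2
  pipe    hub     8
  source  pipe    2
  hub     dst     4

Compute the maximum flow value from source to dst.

4

Augment source->sw->hub->dst: bottleneck 2. Total 2.
Augment source->pipe->hub->dst: bottleneck 2. Total 4.
No augmenting path remains in the residual graph.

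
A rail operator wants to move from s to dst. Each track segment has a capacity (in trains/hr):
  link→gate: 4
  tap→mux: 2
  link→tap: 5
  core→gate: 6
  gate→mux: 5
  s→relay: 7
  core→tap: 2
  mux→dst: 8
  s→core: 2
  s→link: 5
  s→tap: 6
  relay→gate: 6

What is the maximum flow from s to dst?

7

Augment s→tap→mux→dst: bottleneck 2. Total 2.
Augment s→link→gate→mux→dst: bottleneck 4. Total 6.
Augment s→relay→gate→mux→dst: bottleneck 1. Total 7.
No augmenting path remains in the residual graph.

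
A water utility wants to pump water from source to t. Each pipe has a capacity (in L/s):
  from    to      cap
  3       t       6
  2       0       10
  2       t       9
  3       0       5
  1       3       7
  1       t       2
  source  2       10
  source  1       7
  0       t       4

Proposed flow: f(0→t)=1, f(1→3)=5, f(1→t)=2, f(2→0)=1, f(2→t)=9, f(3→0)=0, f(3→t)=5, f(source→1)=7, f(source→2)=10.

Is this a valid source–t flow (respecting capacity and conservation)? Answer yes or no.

Every edge has 0 ≤ f(e) ≤ cap(e).
At each intermediate node, inflow equals outflow.

Yes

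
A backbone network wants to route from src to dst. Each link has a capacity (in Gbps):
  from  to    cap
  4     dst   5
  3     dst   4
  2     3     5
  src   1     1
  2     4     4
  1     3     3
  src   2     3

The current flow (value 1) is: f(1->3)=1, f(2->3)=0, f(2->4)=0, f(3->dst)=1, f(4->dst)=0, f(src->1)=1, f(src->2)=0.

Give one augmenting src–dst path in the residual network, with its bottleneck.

src->2->3->dst, bottleneck 3

Residual along src->2->3->dst: src->2: 3, 2->3: 5, 3->dst: 3.
Bottleneck = min = 3.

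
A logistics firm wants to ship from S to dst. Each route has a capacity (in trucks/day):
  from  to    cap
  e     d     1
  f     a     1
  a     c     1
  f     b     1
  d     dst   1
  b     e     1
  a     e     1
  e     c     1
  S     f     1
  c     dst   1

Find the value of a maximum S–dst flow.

1

Augment S→f→a→c→dst: bottleneck 1. Total 1.
No augmenting path remains in the residual graph.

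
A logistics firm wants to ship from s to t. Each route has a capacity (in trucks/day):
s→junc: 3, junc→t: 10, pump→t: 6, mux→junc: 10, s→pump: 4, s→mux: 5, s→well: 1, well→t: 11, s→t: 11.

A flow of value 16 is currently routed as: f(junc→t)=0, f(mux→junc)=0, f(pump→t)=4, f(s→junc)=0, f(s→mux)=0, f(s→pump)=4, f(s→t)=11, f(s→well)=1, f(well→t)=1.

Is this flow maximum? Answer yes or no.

No

Residual path s→junc→t has bottleneck 3 > 0.
Pushing 3 along it raises the flow to 19, so the given flow is not maximum.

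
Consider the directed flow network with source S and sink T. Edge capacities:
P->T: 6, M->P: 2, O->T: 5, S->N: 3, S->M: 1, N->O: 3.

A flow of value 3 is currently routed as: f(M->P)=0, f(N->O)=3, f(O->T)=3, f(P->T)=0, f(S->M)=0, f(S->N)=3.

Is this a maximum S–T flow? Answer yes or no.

Residual path S->M->P->T has bottleneck 1 > 0.
Pushing 1 along it raises the flow to 4, so the given flow is not maximum.

No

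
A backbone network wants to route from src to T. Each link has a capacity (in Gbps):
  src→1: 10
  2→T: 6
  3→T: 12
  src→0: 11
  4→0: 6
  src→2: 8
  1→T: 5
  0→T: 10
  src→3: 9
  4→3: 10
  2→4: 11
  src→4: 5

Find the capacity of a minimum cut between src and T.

33

Max flow = 33 (via 5 augmenting paths).
In the residual at optimum, the set reachable from src is {0, 1, 2, 3, 4, src}.
Cut edges: 2→T (cap 6), 0→T (cap 10), 1→T (cap 5), 3→T (cap 12). Sum = 33.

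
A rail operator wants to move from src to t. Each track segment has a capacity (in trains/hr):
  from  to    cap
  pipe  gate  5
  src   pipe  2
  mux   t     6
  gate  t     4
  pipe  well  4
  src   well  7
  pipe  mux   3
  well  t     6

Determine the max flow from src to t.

8

Augment src→well→t: bottleneck 6. Total 6.
Augment src→pipe→mux→t: bottleneck 2. Total 8.
No augmenting path remains in the residual graph.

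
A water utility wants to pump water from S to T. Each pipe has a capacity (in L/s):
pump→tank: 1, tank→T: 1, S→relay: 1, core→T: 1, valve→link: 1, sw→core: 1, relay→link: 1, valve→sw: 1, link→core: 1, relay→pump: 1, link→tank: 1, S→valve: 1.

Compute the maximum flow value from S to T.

2

Augment S→relay→pump→tank→T: bottleneck 1. Total 1.
Augment S→valve→link→core→T: bottleneck 1. Total 2.
No augmenting path remains in the residual graph.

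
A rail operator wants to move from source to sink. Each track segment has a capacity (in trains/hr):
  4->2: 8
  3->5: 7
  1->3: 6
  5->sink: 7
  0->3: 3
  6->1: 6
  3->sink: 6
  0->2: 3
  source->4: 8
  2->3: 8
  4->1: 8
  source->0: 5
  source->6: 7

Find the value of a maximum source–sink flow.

13

Augment source->0->3->sink: bottleneck 3. Total 3.
Augment source->4->2->3->sink: bottleneck 3. Total 6.
Augment source->4->2->3->5->sink: bottleneck 5. Total 11.
Augment source->6->1->3->5->sink: bottleneck 2. Total 13.
No augmenting path remains in the residual graph.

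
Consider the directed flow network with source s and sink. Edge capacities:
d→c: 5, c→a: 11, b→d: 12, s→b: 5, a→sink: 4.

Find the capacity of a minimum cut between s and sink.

Max flow = 4 (via 1 augmenting path).
In the residual at optimum, the set reachable from s is {a, b, c, d, s}.
Cut edges: a→sink (cap 4). Sum = 4.

4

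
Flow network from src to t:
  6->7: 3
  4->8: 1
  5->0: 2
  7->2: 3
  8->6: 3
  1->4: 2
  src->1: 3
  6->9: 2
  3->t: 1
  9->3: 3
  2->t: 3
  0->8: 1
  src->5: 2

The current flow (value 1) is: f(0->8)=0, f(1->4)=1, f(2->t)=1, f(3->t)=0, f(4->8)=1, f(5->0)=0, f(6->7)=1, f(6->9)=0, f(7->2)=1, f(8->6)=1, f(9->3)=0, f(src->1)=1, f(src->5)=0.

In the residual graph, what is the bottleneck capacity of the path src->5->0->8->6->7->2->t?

Residual capacities along the path: src->5: 2, 5->0: 2, 0->8: 1, 8->6: 2, 6->7: 2, 7->2: 2, 2->t: 2.
Minimum is 1.

1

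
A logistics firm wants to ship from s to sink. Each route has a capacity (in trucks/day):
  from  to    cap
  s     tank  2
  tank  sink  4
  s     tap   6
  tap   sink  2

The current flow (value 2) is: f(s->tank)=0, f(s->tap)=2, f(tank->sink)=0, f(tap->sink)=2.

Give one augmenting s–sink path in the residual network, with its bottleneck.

s->tank->sink, bottleneck 2

Residual along s->tank->sink: s->tank: 2, tank->sink: 4.
Bottleneck = min = 2.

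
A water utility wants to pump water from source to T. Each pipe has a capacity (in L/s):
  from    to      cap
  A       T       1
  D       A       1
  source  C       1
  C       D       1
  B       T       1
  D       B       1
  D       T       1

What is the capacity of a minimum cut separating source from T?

1

Max flow = 1 (via 1 augmenting path).
In the residual at optimum, the set reachable from source is {source}.
Cut edges: source→C (cap 1). Sum = 1.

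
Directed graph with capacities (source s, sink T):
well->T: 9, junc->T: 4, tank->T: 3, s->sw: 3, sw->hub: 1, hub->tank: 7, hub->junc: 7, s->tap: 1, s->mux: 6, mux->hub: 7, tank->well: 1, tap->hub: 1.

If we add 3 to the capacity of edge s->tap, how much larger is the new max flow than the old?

0

Original max flow = 8.
Even with extra capacity on s->tap, another cut of capacity 8 remains binding.
New max flow = 8. Increase = 0.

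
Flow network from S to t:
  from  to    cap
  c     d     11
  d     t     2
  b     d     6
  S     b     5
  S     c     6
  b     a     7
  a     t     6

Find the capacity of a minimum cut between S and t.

7

Max flow = 7 (via 2 augmenting paths).
In the residual at optimum, the set reachable from S is {S, c, d}.
Cut edges: S->b (cap 5), d->t (cap 2). Sum = 7.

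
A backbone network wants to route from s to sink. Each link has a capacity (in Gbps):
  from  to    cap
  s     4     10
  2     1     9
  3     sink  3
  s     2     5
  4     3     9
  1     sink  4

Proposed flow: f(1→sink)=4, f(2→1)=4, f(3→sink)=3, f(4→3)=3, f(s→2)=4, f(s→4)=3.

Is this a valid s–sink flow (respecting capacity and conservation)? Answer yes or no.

Every edge has 0 ≤ f(e) ≤ cap(e).
At each intermediate node, inflow equals outflow.

Yes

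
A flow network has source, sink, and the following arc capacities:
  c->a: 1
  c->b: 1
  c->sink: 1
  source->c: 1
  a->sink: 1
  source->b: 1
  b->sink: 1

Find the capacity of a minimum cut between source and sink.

2

Max flow = 2 (via 2 augmenting paths).
In the residual at optimum, the set reachable from source is {source}.
Cut edges: source->c (cap 1), source->b (cap 1). Sum = 2.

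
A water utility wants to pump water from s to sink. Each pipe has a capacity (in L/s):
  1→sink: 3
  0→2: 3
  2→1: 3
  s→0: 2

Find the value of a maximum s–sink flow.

2

Augment s→0→2→1→sink: bottleneck 2. Total 2.
No augmenting path remains in the residual graph.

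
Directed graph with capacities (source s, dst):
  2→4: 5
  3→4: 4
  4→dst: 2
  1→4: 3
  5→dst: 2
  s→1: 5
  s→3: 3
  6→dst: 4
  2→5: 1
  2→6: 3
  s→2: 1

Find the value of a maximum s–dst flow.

Augment s→2→4→dst: bottleneck 1. Total 1.
Augment s→3→4→dst: bottleneck 1. Total 2.
Augment s→3→4→2→5→dst: bottleneck 1. Total 3.
No augmenting path remains in the residual graph.

3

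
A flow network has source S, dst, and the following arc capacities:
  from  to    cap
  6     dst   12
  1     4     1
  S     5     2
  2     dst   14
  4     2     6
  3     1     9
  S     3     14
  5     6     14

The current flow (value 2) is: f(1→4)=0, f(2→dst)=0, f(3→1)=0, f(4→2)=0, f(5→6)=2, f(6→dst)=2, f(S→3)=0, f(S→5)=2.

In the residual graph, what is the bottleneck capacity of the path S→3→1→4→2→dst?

1

Residual capacities along the path: S→3: 14, 3→1: 9, 1→4: 1, 4→2: 6, 2→dst: 14.
Minimum is 1.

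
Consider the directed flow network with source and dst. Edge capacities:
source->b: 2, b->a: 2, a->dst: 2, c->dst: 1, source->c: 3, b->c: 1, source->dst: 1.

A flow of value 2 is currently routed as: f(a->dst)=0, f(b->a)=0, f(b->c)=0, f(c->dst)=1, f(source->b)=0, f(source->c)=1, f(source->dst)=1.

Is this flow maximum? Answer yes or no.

Residual path source->b->a->dst has bottleneck 2 > 0.
Pushing 2 along it raises the flow to 4, so the given flow is not maximum.

No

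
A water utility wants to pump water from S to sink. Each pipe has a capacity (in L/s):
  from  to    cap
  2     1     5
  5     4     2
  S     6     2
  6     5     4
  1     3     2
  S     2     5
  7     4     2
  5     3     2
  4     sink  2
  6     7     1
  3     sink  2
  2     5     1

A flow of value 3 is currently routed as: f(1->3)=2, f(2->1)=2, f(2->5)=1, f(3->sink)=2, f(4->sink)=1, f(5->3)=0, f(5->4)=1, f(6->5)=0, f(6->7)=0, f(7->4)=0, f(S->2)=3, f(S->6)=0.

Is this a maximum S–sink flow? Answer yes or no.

No

Residual path S->6->5->4->sink has bottleneck 1 > 0.
Pushing 1 along it raises the flow to 4, so the given flow is not maximum.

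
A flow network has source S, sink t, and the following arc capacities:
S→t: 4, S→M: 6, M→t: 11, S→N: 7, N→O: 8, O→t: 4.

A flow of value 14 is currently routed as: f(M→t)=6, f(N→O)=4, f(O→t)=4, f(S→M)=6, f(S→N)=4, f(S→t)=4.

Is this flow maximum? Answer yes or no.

Residual reachable from S: {N, O, S}; t is not reachable.
Saturated cut: S→M, S→t, O→t with total capacity 14 = current flow value. Flow is maximum.

Yes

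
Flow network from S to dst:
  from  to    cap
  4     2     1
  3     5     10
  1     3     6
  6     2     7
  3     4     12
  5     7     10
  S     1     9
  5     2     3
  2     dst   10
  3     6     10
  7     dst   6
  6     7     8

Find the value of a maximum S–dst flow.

Augment S→1→3→4→2→dst: bottleneck 1. Total 1.
Augment S→1→3→5→7→dst: bottleneck 5. Total 6.
No augmenting path remains in the residual graph.

6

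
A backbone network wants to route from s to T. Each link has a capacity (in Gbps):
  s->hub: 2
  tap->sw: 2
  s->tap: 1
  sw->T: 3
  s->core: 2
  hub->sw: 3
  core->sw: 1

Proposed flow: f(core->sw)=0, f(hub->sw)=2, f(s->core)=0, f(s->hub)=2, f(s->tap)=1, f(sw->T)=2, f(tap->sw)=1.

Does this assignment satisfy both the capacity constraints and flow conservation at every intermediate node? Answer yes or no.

No

Conservation fails at sw: inflow 3 ≠ outflow 2.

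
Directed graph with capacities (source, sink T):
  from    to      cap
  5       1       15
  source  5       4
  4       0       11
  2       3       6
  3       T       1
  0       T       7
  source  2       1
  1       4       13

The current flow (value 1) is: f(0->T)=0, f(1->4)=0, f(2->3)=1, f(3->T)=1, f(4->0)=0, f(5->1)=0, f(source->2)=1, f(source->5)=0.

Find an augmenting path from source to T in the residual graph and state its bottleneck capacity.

Residual along source->5->1->4->0->T: source->5: 4, 5->1: 15, 1->4: 13, 4->0: 11, 0->T: 7.
Bottleneck = min = 4.

source->5->1->4->0->T, bottleneck 4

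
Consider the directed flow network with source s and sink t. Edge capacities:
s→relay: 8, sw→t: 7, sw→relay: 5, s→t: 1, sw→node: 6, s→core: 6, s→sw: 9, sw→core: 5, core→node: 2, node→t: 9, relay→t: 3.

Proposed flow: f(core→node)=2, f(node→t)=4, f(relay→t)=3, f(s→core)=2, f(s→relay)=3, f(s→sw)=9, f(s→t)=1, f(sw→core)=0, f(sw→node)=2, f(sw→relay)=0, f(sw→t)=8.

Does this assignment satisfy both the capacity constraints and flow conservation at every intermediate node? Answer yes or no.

Capacity violated on sw→t: flow 8 > capacity 7.

No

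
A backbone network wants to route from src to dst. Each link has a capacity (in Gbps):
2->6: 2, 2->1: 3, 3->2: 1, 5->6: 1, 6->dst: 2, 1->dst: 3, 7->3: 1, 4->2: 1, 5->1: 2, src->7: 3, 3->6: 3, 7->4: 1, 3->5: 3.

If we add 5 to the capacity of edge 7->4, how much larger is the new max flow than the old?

Original max flow = 2.
Even with extra capacity on 7->4, another cut of capacity 2 remains binding.
New max flow = 2. Increase = 0.

0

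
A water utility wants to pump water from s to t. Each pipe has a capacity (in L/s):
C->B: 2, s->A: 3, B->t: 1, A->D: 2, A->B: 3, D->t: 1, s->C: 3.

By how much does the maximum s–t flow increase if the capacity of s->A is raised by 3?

0

Original max flow = 2.
Edge s->A does not cross the min cut (source side {A, B, C, D, s}), so extra capacity there cannot help.
New max flow = 2. Increase = 0.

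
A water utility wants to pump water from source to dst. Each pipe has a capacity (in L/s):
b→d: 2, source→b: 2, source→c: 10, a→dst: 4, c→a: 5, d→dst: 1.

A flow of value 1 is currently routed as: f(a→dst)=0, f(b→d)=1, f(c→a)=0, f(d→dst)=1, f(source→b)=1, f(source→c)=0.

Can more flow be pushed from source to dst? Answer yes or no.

Residual path source→c→a→dst has bottleneck 4 > 0.
Pushing 4 along it raises the flow to 5, so the given flow is not maximum.

Yes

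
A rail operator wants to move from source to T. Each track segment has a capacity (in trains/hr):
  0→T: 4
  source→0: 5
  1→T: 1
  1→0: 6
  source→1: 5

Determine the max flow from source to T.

5

Augment source→1→T: bottleneck 1. Total 1.
Augment source→0→T: bottleneck 4. Total 5.
No augmenting path remains in the residual graph.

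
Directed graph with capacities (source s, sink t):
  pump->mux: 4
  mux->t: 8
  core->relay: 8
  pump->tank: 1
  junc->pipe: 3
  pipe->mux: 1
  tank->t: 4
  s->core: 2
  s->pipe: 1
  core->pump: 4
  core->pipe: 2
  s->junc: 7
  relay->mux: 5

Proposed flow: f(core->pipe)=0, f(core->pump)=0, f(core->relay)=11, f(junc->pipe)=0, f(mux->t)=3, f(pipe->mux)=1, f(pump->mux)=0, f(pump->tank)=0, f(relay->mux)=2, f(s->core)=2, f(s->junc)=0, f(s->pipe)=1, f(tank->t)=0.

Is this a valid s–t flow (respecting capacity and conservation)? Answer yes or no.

No

Capacity violated on core->relay: flow 11 > capacity 8.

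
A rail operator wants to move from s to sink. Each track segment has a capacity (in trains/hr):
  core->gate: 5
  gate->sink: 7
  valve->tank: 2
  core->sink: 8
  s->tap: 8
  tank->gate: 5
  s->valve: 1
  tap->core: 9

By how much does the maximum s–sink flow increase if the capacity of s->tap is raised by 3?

1

Original max flow = 9.
After raising cap(s->tap), augmenting paths through that edge carry 1 more unit.
New max flow = 10. Increase = 1.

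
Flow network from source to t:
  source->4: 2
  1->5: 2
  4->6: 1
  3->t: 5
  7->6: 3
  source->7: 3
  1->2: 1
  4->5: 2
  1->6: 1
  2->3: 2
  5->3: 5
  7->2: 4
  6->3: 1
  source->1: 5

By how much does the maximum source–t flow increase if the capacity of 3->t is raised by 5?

2

Original max flow = 5.
After raising cap(3->t), augmenting paths through that edge carry 2 more units.
New max flow = 7. Increase = 2.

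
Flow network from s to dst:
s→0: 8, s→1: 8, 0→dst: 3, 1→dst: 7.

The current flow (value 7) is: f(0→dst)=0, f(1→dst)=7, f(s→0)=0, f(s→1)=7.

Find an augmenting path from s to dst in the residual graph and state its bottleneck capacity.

s→0→dst, bottleneck 3

Residual along s→0→dst: s→0: 8, 0→dst: 3.
Bottleneck = min = 3.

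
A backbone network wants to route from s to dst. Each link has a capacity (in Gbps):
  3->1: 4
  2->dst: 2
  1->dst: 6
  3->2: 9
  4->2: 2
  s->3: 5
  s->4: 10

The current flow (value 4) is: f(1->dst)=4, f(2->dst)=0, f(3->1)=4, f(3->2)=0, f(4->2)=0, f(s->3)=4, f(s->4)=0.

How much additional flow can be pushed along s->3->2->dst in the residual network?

1

Residual capacities along the path: s->3: 1, 3->2: 9, 2->dst: 2.
Minimum is 1.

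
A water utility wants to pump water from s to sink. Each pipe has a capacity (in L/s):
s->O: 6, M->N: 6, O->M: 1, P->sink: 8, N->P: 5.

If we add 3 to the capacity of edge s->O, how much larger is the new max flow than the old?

0

Original max flow = 1.
Edge s->O does not cross the min cut (source side {O, s}), so extra capacity there cannot help.
New max flow = 1. Increase = 0.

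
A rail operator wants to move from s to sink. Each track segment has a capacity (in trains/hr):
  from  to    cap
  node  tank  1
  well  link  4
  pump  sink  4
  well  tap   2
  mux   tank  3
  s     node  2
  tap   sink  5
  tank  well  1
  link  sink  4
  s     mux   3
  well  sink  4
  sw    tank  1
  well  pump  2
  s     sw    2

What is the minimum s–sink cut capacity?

Max flow = 1 (via 1 augmenting path).
In the residual at optimum, the set reachable from s is {mux, node, s, sw, tank}.
Cut edges: tank→well (cap 1). Sum = 1.

1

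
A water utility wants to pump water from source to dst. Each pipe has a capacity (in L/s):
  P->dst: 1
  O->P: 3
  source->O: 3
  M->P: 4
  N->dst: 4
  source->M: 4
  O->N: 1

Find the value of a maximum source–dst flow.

Augment source->M->P->dst: bottleneck 1. Total 1.
Augment source->O->N->dst: bottleneck 1. Total 2.
No augmenting path remains in the residual graph.

2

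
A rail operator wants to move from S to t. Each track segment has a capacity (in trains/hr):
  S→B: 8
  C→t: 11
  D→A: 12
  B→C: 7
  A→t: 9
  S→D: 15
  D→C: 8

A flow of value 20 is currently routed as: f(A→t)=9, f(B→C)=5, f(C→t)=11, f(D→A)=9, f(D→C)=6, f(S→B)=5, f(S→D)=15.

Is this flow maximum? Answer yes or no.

Residual reachable from S: {A, B, C, D, S}; t is not reachable.
Saturated cut: A→t, C→t with total capacity 20 = current flow value. Flow is maximum.

Yes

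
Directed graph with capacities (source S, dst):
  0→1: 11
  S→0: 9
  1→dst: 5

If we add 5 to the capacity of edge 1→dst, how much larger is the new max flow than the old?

4

Original max flow = 5.
After raising cap(1→dst), augmenting paths through that edge carry 4 more units.
New max flow = 9. Increase = 4.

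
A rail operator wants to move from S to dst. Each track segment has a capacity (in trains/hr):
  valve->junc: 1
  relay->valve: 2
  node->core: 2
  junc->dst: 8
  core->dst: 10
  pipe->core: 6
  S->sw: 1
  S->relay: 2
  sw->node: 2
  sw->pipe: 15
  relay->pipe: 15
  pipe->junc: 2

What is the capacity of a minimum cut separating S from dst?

3

Max flow = 3 (via 2 augmenting paths).
In the residual at optimum, the set reachable from S is {S}.
Cut edges: S->sw (cap 1), S->relay (cap 2). Sum = 3.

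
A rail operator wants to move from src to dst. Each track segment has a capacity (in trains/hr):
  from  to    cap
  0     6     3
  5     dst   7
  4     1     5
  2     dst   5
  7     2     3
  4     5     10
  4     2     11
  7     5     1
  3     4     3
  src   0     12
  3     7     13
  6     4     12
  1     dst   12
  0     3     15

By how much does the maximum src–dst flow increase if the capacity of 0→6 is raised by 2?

Original max flow = 10.
After raising cap(0→6), augmenting paths through that edge carry 2 more units.
New max flow = 12. Increase = 2.

2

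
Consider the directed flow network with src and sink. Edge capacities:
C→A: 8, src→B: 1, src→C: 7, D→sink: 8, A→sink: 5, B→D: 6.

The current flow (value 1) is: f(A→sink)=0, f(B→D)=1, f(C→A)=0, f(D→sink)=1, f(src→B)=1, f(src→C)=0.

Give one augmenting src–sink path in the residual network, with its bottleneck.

src→C→A→sink, bottleneck 5

Residual along src→C→A→sink: src→C: 7, C→A: 8, A→sink: 5.
Bottleneck = min = 5.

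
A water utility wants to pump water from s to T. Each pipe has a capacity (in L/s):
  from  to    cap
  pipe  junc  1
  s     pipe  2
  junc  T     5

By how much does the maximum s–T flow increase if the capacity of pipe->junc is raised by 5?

1

Original max flow = 1.
After raising cap(pipe->junc), augmenting paths through that edge carry 1 more unit.
New max flow = 2. Increase = 1.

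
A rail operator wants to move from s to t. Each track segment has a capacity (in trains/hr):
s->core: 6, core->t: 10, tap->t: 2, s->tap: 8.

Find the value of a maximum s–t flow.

8

Augment s->core->t: bottleneck 6. Total 6.
Augment s->tap->t: bottleneck 2. Total 8.
No augmenting path remains in the residual graph.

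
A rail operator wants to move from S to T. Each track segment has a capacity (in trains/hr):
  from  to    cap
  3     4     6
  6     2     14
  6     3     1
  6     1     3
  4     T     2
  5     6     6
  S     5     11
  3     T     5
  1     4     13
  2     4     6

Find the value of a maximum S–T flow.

Augment S->5->6->3->T: bottleneck 1. Total 1.
Augment S->5->6->2->4->T: bottleneck 2. Total 3.
No augmenting path remains in the residual graph.

3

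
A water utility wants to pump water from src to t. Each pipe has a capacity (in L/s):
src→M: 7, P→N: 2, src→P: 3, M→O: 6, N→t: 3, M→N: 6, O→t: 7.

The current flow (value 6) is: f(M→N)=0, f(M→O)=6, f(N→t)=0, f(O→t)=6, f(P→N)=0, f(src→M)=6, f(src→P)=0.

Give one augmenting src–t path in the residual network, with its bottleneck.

Residual along src→M→N→t: src→M: 1, M→N: 6, N→t: 3.
Bottleneck = min = 1.

src→M→N→t, bottleneck 1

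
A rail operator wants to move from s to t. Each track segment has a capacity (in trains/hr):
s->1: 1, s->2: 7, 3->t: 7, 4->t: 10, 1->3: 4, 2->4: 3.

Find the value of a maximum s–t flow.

4

Augment s->1->3->t: bottleneck 1. Total 1.
Augment s->2->4->t: bottleneck 3. Total 4.
No augmenting path remains in the residual graph.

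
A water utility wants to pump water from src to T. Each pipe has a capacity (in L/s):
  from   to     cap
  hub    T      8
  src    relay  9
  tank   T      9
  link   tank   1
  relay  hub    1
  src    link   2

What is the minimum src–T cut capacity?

Max flow = 2 (via 2 augmenting paths).
In the residual at optimum, the set reachable from src is {link, relay, src}.
Cut edges: link→tank (cap 1), relay→hub (cap 1). Sum = 2.

2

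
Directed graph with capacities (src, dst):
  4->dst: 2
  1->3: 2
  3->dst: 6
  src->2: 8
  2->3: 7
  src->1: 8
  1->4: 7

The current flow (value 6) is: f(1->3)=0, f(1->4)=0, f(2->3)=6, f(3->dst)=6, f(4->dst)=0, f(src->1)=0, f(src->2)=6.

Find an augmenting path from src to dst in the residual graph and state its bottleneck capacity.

Residual along src->1->4->dst: src->1: 8, 1->4: 7, 4->dst: 2.
Bottleneck = min = 2.

src->1->4->dst, bottleneck 2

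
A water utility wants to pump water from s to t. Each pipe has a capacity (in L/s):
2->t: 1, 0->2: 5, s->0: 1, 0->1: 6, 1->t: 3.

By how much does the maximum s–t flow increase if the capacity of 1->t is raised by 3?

0

Original max flow = 1.
Edge 1->t does not cross the min cut (source side {s}), so extra capacity there cannot help.
New max flow = 1. Increase = 0.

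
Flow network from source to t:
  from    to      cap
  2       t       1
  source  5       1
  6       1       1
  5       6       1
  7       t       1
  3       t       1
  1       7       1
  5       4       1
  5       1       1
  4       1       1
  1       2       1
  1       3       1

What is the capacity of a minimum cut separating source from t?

Max flow = 1 (via 1 augmenting path).
In the residual at optimum, the set reachable from source is {source}.
Cut edges: source->5 (cap 1). Sum = 1.

1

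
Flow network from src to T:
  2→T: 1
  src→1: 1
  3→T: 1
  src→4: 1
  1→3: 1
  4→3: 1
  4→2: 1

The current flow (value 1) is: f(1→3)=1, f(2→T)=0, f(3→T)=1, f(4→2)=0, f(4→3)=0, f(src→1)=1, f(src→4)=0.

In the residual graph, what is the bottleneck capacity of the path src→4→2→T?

1

Residual capacities along the path: src→4: 1, 4→2: 1, 2→T: 1.
Minimum is 1.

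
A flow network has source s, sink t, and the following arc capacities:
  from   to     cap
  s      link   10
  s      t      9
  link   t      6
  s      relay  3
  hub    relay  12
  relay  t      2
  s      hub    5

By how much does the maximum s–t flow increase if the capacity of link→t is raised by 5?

Original max flow = 17.
After raising cap(link→t), augmenting paths through that edge carry 4 more units.
New max flow = 21. Increase = 4.

4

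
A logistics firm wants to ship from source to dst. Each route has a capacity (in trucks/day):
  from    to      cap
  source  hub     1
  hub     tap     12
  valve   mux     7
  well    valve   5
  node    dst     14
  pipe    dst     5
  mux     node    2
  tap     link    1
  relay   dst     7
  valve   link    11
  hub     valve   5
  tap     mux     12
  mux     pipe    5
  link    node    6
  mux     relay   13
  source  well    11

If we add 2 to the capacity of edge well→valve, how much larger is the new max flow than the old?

2

Original max flow = 6.
After raising cap(well→valve), augmenting paths through that edge carry 2 more units.
New max flow = 8. Increase = 2.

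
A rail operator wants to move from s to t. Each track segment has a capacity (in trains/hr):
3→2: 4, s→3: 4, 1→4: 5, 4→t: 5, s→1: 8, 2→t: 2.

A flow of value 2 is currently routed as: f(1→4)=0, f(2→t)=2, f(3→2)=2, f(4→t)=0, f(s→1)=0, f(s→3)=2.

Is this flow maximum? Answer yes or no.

No

Residual path s→1→4→t has bottleneck 5 > 0.
Pushing 5 along it raises the flow to 7, so the given flow is not maximum.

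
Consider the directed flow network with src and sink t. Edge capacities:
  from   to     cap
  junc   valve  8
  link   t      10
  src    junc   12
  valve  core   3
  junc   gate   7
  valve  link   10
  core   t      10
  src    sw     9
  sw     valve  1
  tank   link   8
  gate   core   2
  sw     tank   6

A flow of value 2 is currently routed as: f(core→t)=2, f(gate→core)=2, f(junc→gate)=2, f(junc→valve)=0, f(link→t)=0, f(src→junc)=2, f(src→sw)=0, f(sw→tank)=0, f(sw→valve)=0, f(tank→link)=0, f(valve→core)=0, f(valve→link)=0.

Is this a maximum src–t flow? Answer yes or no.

Residual path src→junc→valve→core→t has bottleneck 3 > 0.
Pushing 3 along it raises the flow to 5, so the given flow is not maximum.

No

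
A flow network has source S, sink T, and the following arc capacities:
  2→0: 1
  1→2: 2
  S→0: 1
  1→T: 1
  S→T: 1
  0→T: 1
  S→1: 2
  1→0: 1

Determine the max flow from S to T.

3

Augment S→T: bottleneck 1. Total 1.
Augment S→1→T: bottleneck 1. Total 2.
Augment S→0→T: bottleneck 1. Total 3.
No augmenting path remains in the residual graph.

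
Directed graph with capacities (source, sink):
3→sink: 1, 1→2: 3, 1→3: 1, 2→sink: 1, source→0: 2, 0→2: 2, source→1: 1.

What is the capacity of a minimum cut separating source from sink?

Max flow = 2 (via 2 augmenting paths).
In the residual at optimum, the set reachable from source is {0, 2, source}.
Cut edges: source→1 (cap 1), 2→sink (cap 1). Sum = 2.

2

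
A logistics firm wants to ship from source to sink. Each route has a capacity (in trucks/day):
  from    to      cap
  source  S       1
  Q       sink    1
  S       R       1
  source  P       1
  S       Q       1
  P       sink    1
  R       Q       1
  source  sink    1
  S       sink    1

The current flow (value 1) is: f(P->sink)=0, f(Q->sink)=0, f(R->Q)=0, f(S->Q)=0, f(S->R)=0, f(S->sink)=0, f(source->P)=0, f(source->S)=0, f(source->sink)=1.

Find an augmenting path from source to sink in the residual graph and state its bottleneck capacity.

Residual along source->P->sink: source->P: 1, P->sink: 1.
Bottleneck = min = 1.

source->P->sink, bottleneck 1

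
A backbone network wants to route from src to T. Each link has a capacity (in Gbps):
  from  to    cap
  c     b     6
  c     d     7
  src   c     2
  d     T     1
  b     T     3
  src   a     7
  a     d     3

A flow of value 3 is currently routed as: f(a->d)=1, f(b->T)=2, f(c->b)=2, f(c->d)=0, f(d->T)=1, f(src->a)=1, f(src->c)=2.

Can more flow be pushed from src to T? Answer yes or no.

Residual reachable from src: {a, d, src}; T is not reachable.
Saturated cut: src->c, d->T with total capacity 3 = current flow value. Flow is maximum.

No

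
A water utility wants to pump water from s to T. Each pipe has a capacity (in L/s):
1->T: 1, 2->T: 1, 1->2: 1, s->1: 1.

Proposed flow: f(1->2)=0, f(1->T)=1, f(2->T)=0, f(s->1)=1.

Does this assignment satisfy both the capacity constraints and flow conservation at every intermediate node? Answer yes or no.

Every edge has 0 ≤ f(e) ≤ cap(e).
At each intermediate node, inflow equals outflow.

Yes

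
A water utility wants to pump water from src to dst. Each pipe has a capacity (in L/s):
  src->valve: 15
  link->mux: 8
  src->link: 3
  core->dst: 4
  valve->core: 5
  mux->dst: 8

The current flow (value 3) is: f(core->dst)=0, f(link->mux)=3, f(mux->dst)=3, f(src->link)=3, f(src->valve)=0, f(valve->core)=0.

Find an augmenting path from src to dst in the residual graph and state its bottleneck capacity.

src->valve->core->dst, bottleneck 4

Residual along src->valve->core->dst: src->valve: 15, valve->core: 5, core->dst: 4.
Bottleneck = min = 4.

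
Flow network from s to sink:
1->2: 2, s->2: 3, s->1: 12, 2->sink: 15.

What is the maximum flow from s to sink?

5

Augment s->2->sink: bottleneck 3. Total 3.
Augment s->1->2->sink: bottleneck 2. Total 5.
No augmenting path remains in the residual graph.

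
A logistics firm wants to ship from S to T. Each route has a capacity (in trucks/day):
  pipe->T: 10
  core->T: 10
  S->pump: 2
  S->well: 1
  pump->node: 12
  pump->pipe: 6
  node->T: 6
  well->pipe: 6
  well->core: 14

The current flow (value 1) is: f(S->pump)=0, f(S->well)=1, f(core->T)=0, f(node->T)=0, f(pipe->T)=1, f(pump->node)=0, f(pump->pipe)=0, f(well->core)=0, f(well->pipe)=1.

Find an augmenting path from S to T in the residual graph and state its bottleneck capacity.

Residual along S->pump->node->T: S->pump: 2, pump->node: 12, node->T: 6.
Bottleneck = min = 2.

S->pump->node->T, bottleneck 2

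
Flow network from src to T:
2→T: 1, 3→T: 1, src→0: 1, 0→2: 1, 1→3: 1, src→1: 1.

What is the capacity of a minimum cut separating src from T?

2

Max flow = 2 (via 2 augmenting paths).
In the residual at optimum, the set reachable from src is {src}.
Cut edges: src→1 (cap 1), src→0 (cap 1). Sum = 2.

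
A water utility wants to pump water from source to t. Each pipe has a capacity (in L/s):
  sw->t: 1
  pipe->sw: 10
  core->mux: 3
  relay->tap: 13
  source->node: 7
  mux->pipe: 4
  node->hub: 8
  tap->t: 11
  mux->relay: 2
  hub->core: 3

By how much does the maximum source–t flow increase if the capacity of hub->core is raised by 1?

0

Original max flow = 3.
Even with extra capacity on hub->core, another cut of capacity 3 remains binding.
New max flow = 3. Increase = 0.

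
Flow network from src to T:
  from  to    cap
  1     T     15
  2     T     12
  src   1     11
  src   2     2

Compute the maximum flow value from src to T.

13

Augment src→1→T: bottleneck 11. Total 11.
Augment src→2→T: bottleneck 2. Total 13.
No augmenting path remains in the residual graph.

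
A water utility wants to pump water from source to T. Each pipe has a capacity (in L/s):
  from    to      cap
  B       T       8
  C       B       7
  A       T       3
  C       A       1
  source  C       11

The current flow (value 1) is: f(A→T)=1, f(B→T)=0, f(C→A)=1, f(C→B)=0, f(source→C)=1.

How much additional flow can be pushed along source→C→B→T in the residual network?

7

Residual capacities along the path: source→C: 10, C→B: 7, B→T: 8.
Minimum is 7.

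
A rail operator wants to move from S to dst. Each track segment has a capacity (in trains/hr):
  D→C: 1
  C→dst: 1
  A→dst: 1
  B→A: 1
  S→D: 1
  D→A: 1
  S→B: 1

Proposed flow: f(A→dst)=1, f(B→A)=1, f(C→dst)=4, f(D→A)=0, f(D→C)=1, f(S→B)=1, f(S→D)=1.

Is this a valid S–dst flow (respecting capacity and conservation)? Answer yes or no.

Capacity violated on C→dst: flow 4 > capacity 1.

No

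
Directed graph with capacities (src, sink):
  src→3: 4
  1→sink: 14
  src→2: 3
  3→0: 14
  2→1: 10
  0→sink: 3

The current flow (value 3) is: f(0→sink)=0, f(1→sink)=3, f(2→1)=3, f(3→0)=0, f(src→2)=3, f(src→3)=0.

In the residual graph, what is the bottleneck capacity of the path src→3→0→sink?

3

Residual capacities along the path: src→3: 4, 3→0: 14, 0→sink: 3.
Minimum is 3.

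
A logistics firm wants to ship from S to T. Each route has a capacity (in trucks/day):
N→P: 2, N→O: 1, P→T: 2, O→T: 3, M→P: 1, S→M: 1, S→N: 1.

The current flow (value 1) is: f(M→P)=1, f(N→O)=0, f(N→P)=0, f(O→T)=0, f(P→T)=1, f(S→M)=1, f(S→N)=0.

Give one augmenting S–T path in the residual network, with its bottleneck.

S→N→P→T, bottleneck 1

Residual along S→N→P→T: S→N: 1, N→P: 2, P→T: 1.
Bottleneck = min = 1.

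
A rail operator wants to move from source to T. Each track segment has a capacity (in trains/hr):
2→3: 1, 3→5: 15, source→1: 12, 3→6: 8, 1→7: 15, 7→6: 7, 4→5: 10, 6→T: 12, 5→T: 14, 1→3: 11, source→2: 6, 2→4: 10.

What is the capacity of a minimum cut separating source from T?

Max flow = 18 (via 4 augmenting paths).
In the residual at optimum, the set reachable from source is {source}.
Cut edges: source→2 (cap 6), source→1 (cap 12). Sum = 18.

18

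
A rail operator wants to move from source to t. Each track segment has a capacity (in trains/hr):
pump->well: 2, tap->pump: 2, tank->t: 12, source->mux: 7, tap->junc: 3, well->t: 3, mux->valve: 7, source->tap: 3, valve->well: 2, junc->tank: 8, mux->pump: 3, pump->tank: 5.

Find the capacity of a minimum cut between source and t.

Max flow = 8 (via 3 augmenting paths).
In the residual at optimum, the set reachable from source is {mux, source, valve}.
Cut edges: source->tap (cap 3), mux->pump (cap 3), valve->well (cap 2). Sum = 8.

8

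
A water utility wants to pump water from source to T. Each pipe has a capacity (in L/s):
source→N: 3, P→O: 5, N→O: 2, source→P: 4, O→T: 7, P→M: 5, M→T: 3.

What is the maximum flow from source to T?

6

Augment source→N→O→T: bottleneck 2. Total 2.
Augment source→P→O→T: bottleneck 4. Total 6.
No augmenting path remains in the residual graph.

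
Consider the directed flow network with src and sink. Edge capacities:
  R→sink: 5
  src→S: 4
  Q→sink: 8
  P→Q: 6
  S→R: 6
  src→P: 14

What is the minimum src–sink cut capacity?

10

Max flow = 10 (via 2 augmenting paths).
In the residual at optimum, the set reachable from src is {P, src}.
Cut edges: P→Q (cap 6), src→S (cap 4). Sum = 10.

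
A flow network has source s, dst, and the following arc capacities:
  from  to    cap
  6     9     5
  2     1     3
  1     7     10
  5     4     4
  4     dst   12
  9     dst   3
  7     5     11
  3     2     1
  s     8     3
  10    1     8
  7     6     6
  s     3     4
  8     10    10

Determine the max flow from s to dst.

4

Augment s→3→2→1→7→6→9→dst: bottleneck 1. Total 1.
Augment s→8→10→1→7→6→9→dst: bottleneck 2. Total 3.
Augment s→8→10→1→7→5→4→dst: bottleneck 1. Total 4.
No augmenting path remains in the residual graph.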